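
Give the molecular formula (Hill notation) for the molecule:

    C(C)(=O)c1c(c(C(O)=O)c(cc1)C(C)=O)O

C11H10O5

Heavy atoms from the SMILES: 11 C, 5 O.
Implicit hydrogens by atom environment:
  4 × C (aromatic): no H
  3 × C: no H
  3 × O: no H
  2 × C: 3 H each → 6
  2 × C (aromatic): 1 H each → 2
  2 × O: 1 H each → 2
  Total hydrogens = 10.
Molecular formula: C11H10O5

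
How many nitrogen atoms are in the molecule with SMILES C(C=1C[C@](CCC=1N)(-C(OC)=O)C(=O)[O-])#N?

The symbol for nitrogen appears 2 times in the SMILES.

2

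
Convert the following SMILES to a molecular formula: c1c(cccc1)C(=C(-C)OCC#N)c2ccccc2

C17H15NO

Heavy atoms from the SMILES: 17 C, 1 N, 1 O.
Implicit hydrogens by atom environment:
  10 × C (aromatic): 1 H each → 10
  3 × C: no H
  2 × C (aromatic): no H
  1 × C: 3 H
  1 × C: 2 H
  1 × N: no H
  1 × O: no H
  Total hydrogens = 15.
Molecular formula: C17H15NO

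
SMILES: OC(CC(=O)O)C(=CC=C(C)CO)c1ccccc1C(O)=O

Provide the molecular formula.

C16H18O6

Heavy atoms from the SMILES: 16 C, 6 O.
Implicit hydrogens by atom environment:
  4 × C (aromatic): 1 H each → 4
  4 × C: no H
  4 × O: 1 H each → 4
  3 × C: 1 H each → 3
  2 × C: 2 H each → 4
  2 × C (aromatic): no H
  2 × O: no H
  1 × C: 3 H
  Total hydrogens = 18.
Molecular formula: C16H18O6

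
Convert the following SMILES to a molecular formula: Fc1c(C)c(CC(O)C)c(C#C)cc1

Heavy atoms from the SMILES: 12 C, 1 F, 1 O.
Implicit hydrogens by atom environment:
  4 × C (aromatic): no H
  2 × C: 3 H each → 6
  2 × C (aromatic): 1 H each → 2
  2 × C: 1 H each → 2
  1 × C: 2 H
  1 × C: no H
  1 × F: no H
  1 × O: 1 H
  Total hydrogens = 13.
Molecular formula: C12H13FO

C12H13FO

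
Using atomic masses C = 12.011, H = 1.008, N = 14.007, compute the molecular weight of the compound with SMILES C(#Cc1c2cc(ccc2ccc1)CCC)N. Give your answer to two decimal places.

Molecular formula: C15H15N.
M = 15×12.011 + 15×1.008 + 1×14.007 = 209.29 g/mol.

209.29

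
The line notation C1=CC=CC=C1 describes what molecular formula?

C6H6

Heavy atoms from the SMILES: 6 C.
Implicit hydrogens by atom environment:
  6 × C (aromatic): 1 H each → 6
  Total hydrogens = 6.
Molecular formula: C6H6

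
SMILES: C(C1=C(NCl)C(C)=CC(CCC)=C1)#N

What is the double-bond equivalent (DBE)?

Molecular formula from the SMILES: C11H13ClN2.
DoU = (2C + 2 + N − H − X)/2 = (2·11 + 2 + 2 − 13 − 1)/2 = 12/2 = 6.
(Structurally: 1 ring(s) + 5 π bond(s) = 6.)

6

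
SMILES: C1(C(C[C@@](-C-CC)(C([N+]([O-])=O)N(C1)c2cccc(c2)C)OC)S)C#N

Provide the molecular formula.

C18H25N3O3S

Heavy atoms from the SMILES: 18 C, 3 N, 3 O, 1 S.
Implicit hydrogens by atom environment:
  4 × C: 2 H each → 8
  4 × C (aromatic): 1 H each → 4
  3 × C: 3 H each → 9
  3 × C: 1 H each → 3
  2 × C: no H
  2 × C (aromatic): no H
  2 × N: no H
  2 × O: no H
  1 × N (charge +1): no H
  1 × O (charge -1): no H
  1 × S: 1 H
  Total hydrogens = 25.
Molecular formula: C18H25N3O3S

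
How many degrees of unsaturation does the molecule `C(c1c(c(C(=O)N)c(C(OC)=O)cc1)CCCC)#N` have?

Molecular formula from the SMILES: C14H16N2O3.
DoU = (2C + 2 + N − H − X)/2 = (2·14 + 2 + 2 − 16 − 0)/2 = 16/2 = 8.
(Structurally: 1 ring(s) + 7 π bond(s) = 8.)

8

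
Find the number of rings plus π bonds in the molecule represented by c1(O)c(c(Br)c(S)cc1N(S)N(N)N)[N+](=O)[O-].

Molecular formula from the SMILES: C6H8BrN5O3S2.
DoU = (2C + 2 + N − H − X)/2 = (2·6 + 2 + 5 − 8 − 1)/2 = 10/2 = 5.
(Structurally: 1 ring(s) + 4 π bond(s) = 5.)

5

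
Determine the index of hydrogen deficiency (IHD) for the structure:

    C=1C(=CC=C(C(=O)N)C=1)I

5

Molecular formula from the SMILES: C7H6INO.
DoU = (2C + 2 + N − H − X)/2 = (2·7 + 2 + 1 − 6 − 1)/2 = 10/2 = 5.
(Structurally: 1 ring(s) + 4 π bond(s) = 5.)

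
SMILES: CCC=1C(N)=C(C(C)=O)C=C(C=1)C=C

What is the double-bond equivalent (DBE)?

Molecular formula from the SMILES: C12H15NO.
DoU = (2C + 2 + N − H − X)/2 = (2·12 + 2 + 1 − 15 − 0)/2 = 12/2 = 6.
(Structurally: 1 ring(s) + 5 π bond(s) = 6.)

6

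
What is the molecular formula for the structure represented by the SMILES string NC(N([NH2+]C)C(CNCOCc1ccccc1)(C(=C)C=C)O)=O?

C16H25N4O3+

Heavy atoms from the SMILES: 16 C, 4 N, 3 O.
Implicit hydrogens by atom environment:
  5 × C: 2 H each → 10
  5 × C (aromatic): 1 H each → 5
  3 × C: no H
  2 × O: no H
  1 × C: 3 H
  1 × C: 1 H
  1 × C (aromatic): no H
  1 × N (charge +1): 2 H
  1 × N: 2 H
  1 × N: 1 H
  1 × N: no H
  1 × O: 1 H
  Total hydrogens = 25.
Net charge +1.
Molecular formula: C16H25N4O3+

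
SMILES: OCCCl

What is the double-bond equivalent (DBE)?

0

Molecular formula from the SMILES: C2H5ClO.
DoU = (2C + 2 + N − H − X)/2 = (2·2 + 2 + 0 − 5 − 1)/2 = 0/2 = 0.
(Structurally: 0 ring(s) + 0 π bond(s) = 0.)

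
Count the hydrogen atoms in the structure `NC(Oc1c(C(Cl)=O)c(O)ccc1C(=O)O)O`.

Hydrogens are implicit in SMILES; fill each atom to its normal valence:
  4 × C (aromatic): no H
  3 × O: 1 H each → 3
  3 × O: no H
  2 × C (aromatic): 1 H each → 2
  2 × C: no H
  1 × C: 1 H
  1 × Cl: no H
  1 × N: 2 H
  Total hydrogens = 8.

8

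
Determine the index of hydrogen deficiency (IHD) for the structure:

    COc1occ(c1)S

Molecular formula from the SMILES: C5H6O2S.
DoU = (2C + 2 + N − H − X)/2 = (2·5 + 2 + 0 − 6 − 0)/2 = 6/2 = 3.
(Structurally: 1 ring(s) + 2 π bond(s) = 3.)

3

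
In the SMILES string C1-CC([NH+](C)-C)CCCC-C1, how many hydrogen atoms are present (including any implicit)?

22

Hydrogens are implicit in SMILES; fill each atom to its normal valence:
  7 × C: 2 H each → 14
  2 × C: 3 H each → 6
  1 × C: 1 H
  1 × N (charge +1): 1 H
  Total hydrogens = 22.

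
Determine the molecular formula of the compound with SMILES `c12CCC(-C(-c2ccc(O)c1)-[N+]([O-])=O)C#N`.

C11H10N2O3

Heavy atoms from the SMILES: 11 C, 2 N, 3 O.
Implicit hydrogens by atom environment:
  3 × C (aromatic): 1 H each → 3
  3 × C (aromatic): no H
  2 × C: 2 H each → 4
  2 × C: 1 H each → 2
  1 × C: no H
  1 × N: no H
  1 × N (charge +1): no H
  1 × O: 1 H
  1 × O: no H
  1 × O (charge -1): no H
  Total hydrogens = 10.
Molecular formula: C11H10N2O3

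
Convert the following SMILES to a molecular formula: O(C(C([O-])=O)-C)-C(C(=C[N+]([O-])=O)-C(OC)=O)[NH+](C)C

Heavy atoms from the SMILES: 10 C, 2 N, 7 O.
Implicit hydrogens by atom environment:
  5 × O: no H
  4 × C: 3 H each → 12
  3 × C: 1 H each → 3
  3 × C: no H
  2 × O (charge -1): no H
  1 × N (charge +1): 1 H
  1 × N (charge +1): no H
  Total hydrogens = 16.
Molecular formula: C10H16N2O7

C10H16N2O7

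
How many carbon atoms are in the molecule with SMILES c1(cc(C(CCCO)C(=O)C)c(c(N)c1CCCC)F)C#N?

17

The symbol for carbon appears 17 times in the SMILES. Lowercase c denotes aromatic carbon and counts toward C.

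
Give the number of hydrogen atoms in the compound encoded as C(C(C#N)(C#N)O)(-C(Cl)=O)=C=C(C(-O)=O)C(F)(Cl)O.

Hydrogens are implicit in SMILES; fill each atom to its normal valence:
  9 × C: no H
  3 × O: 1 H each → 3
  2 × Cl: no H
  2 × N: no H
  2 × O: no H
  1 × F: no H
  Total hydrogens = 3.

3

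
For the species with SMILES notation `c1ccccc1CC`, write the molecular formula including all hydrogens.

C8H10

Heavy atoms from the SMILES: 8 C.
Implicit hydrogens by atom environment:
  5 × C (aromatic): 1 H each → 5
  1 × C: 3 H
  1 × C: 2 H
  1 × C (aromatic): no H
  Total hydrogens = 10.
Molecular formula: C8H10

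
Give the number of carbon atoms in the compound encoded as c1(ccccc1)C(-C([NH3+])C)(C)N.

The symbol for carbon appears 10 times in the SMILES. Lowercase c denotes aromatic carbon and counts toward C.

10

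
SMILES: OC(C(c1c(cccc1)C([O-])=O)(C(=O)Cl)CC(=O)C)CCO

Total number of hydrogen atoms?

16

Hydrogens are implicit in SMILES; fill each atom to its normal valence:
  4 × C (aromatic): 1 H each → 4
  4 × C: no H
  3 × C: 2 H each → 6
  3 × O: no H
  2 × C (aromatic): no H
  2 × O: 1 H each → 2
  1 × C: 3 H
  1 × C: 1 H
  1 × Cl: no H
  1 × O (charge -1): no H
  Total hydrogens = 16.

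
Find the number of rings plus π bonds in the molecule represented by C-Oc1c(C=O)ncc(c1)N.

5

Molecular formula from the SMILES: C7H8N2O2.
DoU = (2C + 2 + N − H − X)/2 = (2·7 + 2 + 2 − 8 − 0)/2 = 10/2 = 5.
(Structurally: 1 ring(s) + 4 π bond(s) = 5.)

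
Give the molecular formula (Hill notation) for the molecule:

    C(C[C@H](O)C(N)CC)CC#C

Heavy atoms from the SMILES: 9 C, 1 N, 1 O.
Implicit hydrogens by atom environment:
  4 × C: 2 H each → 8
  3 × C: 1 H each → 3
  1 × C: 3 H
  1 × C: no H
  1 × N: 2 H
  1 × O: 1 H
  Total hydrogens = 17.
Molecular formula: C9H17NO

C9H17NO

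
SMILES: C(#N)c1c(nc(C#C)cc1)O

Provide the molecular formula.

Heavy atoms from the SMILES: 8 C, 2 N, 1 O.
Implicit hydrogens by atom environment:
  3 × C (aromatic): no H
  2 × C (aromatic): 1 H each → 2
  2 × C: no H
  1 × C: 1 H
  1 × N (aromatic): no H
  1 × N: no H
  1 × O: 1 H
  Total hydrogens = 4.
Molecular formula: C8H4N2O

C8H4N2O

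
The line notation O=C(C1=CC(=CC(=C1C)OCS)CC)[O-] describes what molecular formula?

C11H13O3S-

Heavy atoms from the SMILES: 11 C, 3 O, 1 S.
Implicit hydrogens by atom environment:
  4 × C (aromatic): no H
  2 × C: 3 H each → 6
  2 × C: 2 H each → 4
  2 × C (aromatic): 1 H each → 2
  2 × O: no H
  1 × C: no H
  1 × O (charge -1): no H
  1 × S: 1 H
  Total hydrogens = 13.
Net charge -1.
Molecular formula: C11H13O3S-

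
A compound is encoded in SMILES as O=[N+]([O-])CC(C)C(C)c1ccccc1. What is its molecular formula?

C11H15NO2

Heavy atoms from the SMILES: 11 C, 1 N, 2 O.
Implicit hydrogens by atom environment:
  5 × C (aromatic): 1 H each → 5
  2 × C: 3 H each → 6
  2 × C: 1 H each → 2
  1 × C: 2 H
  1 × C (aromatic): no H
  1 × N (charge +1): no H
  1 × O: no H
  1 × O (charge -1): no H
  Total hydrogens = 15.
Molecular formula: C11H15NO2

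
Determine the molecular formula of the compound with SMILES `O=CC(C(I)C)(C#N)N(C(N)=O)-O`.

Heavy atoms from the SMILES: 6 C, 1 I, 3 N, 3 O.
Implicit hydrogens by atom environment:
  3 × C: no H
  2 × C: 1 H each → 2
  2 × N: no H
  2 × O: no H
  1 × C: 3 H
  1 × I: no H
  1 × N: 2 H
  1 × O: 1 H
  Total hydrogens = 8.
Molecular formula: C6H8IN3O3

C6H8IN3O3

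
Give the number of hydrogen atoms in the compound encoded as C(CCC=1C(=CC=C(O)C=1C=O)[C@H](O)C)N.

17

Hydrogens are implicit in SMILES; fill each atom to its normal valence:
  4 × C (aromatic): no H
  3 × C: 2 H each → 6
  2 × C (aromatic): 1 H each → 2
  2 × C: 1 H each → 2
  2 × O: 1 H each → 2
  1 × C: 3 H
  1 × N: 2 H
  1 × O: no H
  Total hydrogens = 17.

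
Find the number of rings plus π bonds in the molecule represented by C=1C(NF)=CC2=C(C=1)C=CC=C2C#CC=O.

10

Molecular formula from the SMILES: C13H8FNO.
DoU = (2C + 2 + N − H − X)/2 = (2·13 + 2 + 1 − 8 − 1)/2 = 20/2 = 10.
(Structurally: 2 ring(s) + 8 π bond(s) = 10.)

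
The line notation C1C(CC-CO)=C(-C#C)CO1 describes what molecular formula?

C9H12O2

Heavy atoms from the SMILES: 9 C, 2 O.
Implicit hydrogens by atom environment:
  5 × C: 2 H each → 10
  3 × C: no H
  1 × C: 1 H
  1 × O: 1 H
  1 × O: no H
  Total hydrogens = 12.
Molecular formula: C9H12O2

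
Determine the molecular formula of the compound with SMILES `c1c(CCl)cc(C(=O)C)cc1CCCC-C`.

Heavy atoms from the SMILES: 14 C, 1 Cl, 1 O.
Implicit hydrogens by atom environment:
  5 × C: 2 H each → 10
  3 × C (aromatic): 1 H each → 3
  3 × C (aromatic): no H
  2 × C: 3 H each → 6
  1 × C: no H
  1 × Cl: no H
  1 × O: no H
  Total hydrogens = 19.
Molecular formula: C14H19ClO

C14H19ClO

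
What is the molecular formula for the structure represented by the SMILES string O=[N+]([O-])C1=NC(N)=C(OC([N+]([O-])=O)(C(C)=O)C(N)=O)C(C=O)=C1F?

C10H8FN5O8

Heavy atoms from the SMILES: 10 C, 1 F, 5 N, 8 O.
Implicit hydrogens by atom environment:
  6 × O: no H
  5 × C (aromatic): no H
  3 × C: no H
  2 × N: 2 H each → 4
  2 × N (charge +1): no H
  2 × O (charge -1): no H
  1 × C: 3 H
  1 × C: 1 H
  1 × F: no H
  1 × N (aromatic): no H
  Total hydrogens = 8.
Molecular formula: C10H8FN5O8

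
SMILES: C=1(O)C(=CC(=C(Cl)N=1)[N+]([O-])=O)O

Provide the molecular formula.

C5H3ClN2O4

Heavy atoms from the SMILES: 5 C, 1 Cl, 2 N, 4 O.
Implicit hydrogens by atom environment:
  4 × C (aromatic): no H
  2 × O: 1 H each → 2
  1 × C (aromatic): 1 H
  1 × Cl: no H
  1 × N (aromatic): no H
  1 × N (charge +1): no H
  1 × O: no H
  1 × O (charge -1): no H
  Total hydrogens = 3.
Molecular formula: C5H3ClN2O4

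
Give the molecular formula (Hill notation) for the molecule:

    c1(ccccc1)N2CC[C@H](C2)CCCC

C14H21N

Heavy atoms from the SMILES: 14 C, 1 N.
Implicit hydrogens by atom environment:
  6 × C: 2 H each → 12
  5 × C (aromatic): 1 H each → 5
  1 × C: 3 H
  1 × C: 1 H
  1 × C (aromatic): no H
  1 × N: no H
  Total hydrogens = 21.
Molecular formula: C14H21N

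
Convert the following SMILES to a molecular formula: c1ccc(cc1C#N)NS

Heavy atoms from the SMILES: 7 C, 2 N, 1 S.
Implicit hydrogens by atom environment:
  4 × C (aromatic): 1 H each → 4
  2 × C (aromatic): no H
  1 × C: no H
  1 × N: 1 H
  1 × N: no H
  1 × S: 1 H
  Total hydrogens = 6.
Molecular formula: C7H6N2S

C7H6N2S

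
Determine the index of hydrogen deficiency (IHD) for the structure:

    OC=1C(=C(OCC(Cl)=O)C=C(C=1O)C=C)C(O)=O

Molecular formula from the SMILES: C11H9ClO6.
DoU = (2C + 2 + N − H − X)/2 = (2·11 + 2 + 0 − 9 − 1)/2 = 14/2 = 7.
(Structurally: 1 ring(s) + 6 π bond(s) = 7.)

7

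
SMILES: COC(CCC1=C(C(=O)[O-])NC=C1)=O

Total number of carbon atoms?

9

The symbol for carbon appears 9 times in the SMILES.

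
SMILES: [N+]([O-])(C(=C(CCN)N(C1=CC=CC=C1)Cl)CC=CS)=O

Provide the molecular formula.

Heavy atoms from the SMILES: 13 C, 1 Cl, 3 N, 2 O, 1 S.
Implicit hydrogens by atom environment:
  5 × C (aromatic): 1 H each → 5
  3 × C: 2 H each → 6
  2 × C: 1 H each → 2
  2 × C: no H
  1 × C (aromatic): no H
  1 × Cl: no H
  1 × N: 2 H
  1 × N: no H
  1 × N (charge +1): no H
  1 × O: no H
  1 × O (charge -1): no H
  1 × S: 1 H
  Total hydrogens = 16.
Molecular formula: C13H16ClN3O2S

C13H16ClN3O2S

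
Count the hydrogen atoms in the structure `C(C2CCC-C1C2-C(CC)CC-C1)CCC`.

Hydrogens are implicit in SMILES; fill each atom to its normal valence:
  10 × C: 2 H each → 20
  4 × C: 1 H each → 4
  2 × C: 3 H each → 6
  Total hydrogens = 30.

30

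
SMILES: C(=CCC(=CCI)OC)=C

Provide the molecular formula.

C8H11IO

Heavy atoms from the SMILES: 8 C, 1 I, 1 O.
Implicit hydrogens by atom environment:
  3 × C: 2 H each → 6
  2 × C: 1 H each → 2
  2 × C: no H
  1 × C: 3 H
  1 × I: no H
  1 × O: no H
  Total hydrogens = 11.
Molecular formula: C8H11IO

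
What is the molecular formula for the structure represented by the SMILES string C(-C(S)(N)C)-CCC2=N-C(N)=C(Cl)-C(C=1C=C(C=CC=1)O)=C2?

Heavy atoms from the SMILES: 16 C, 1 Cl, 3 N, 1 O, 1 S.
Implicit hydrogens by atom environment:
  6 × C (aromatic): no H
  5 × C (aromatic): 1 H each → 5
  3 × C: 2 H each → 6
  2 × N: 2 H each → 4
  1 × C: 3 H
  1 × C: no H
  1 × Cl: no H
  1 × N (aromatic): no H
  1 × O: 1 H
  1 × S: 1 H
  Total hydrogens = 20.
Molecular formula: C16H20ClN3OS

C16H20ClN3OS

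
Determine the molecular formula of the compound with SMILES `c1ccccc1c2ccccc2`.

Heavy atoms from the SMILES: 12 C.
Implicit hydrogens by atom environment:
  10 × C (aromatic): 1 H each → 10
  2 × C (aromatic): no H
  Total hydrogens = 10.
Molecular formula: C12H10

C12H10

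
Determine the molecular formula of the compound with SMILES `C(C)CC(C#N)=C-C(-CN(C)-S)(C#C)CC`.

Heavy atoms from the SMILES: 13 C, 2 N, 1 S.
Implicit hydrogens by atom environment:
  4 × C: 2 H each → 8
  4 × C: no H
  3 × C: 3 H each → 9
  2 × C: 1 H each → 2
  2 × N: no H
  1 × S: 1 H
  Total hydrogens = 20.
Molecular formula: C13H20N2S

C13H20N2S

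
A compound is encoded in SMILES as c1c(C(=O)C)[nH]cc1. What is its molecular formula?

C6H7NO

Heavy atoms from the SMILES: 6 C, 1 N, 1 O.
Implicit hydrogens by atom environment:
  3 × C (aromatic): 1 H each → 3
  1 × C: 3 H
  1 × C (aromatic): no H
  1 × C: no H
  1 × N (aromatic): 1 H
  1 × O: no H
  Total hydrogens = 7.
Molecular formula: C6H7NO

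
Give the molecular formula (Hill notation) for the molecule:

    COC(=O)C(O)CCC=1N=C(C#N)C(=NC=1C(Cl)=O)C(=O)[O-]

Heavy atoms from the SMILES: 12 C, 1 Cl, 3 N, 6 O.
Implicit hydrogens by atom environment:
  4 × C (aromatic): no H
  4 × C: no H
  4 × O: no H
  2 × C: 2 H each → 4
  2 × N (aromatic): no H
  1 × C: 3 H
  1 × C: 1 H
  1 × Cl: no H
  1 × N: no H
  1 × O: 1 H
  1 × O (charge -1): no H
  Total hydrogens = 9.
Net charge -1.
Molecular formula: C12H9ClN3O6-

C12H9ClN3O6-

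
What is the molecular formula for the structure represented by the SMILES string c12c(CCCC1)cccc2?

Heavy atoms from the SMILES: 10 C.
Implicit hydrogens by atom environment:
  4 × C: 2 H each → 8
  4 × C (aromatic): 1 H each → 4
  2 × C (aromatic): no H
  Total hydrogens = 12.
Molecular formula: C10H12

C10H12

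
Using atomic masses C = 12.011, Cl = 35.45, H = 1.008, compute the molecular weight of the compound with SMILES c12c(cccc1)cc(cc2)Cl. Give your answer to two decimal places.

Molecular formula: C10H7Cl.
M = 10×12.011 + 1×35.45 + 7×1.008 = 162.62 g/mol.

162.62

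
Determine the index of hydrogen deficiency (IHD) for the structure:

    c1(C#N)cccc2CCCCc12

Molecular formula from the SMILES: C11H11N.
DoU = (2C + 2 + N − H − X)/2 = (2·11 + 2 + 1 − 11 − 0)/2 = 14/2 = 7.
(Structurally: 2 ring(s) + 5 π bond(s) = 7.)

7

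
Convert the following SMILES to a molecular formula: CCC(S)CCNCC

C7H17NS

Heavy atoms from the SMILES: 7 C, 1 N, 1 S.
Implicit hydrogens by atom environment:
  4 × C: 2 H each → 8
  2 × C: 3 H each → 6
  1 × C: 1 H
  1 × N: 1 H
  1 × S: 1 H
  Total hydrogens = 17.
Molecular formula: C7H17NS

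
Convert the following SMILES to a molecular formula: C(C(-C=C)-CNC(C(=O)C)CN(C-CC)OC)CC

C15H30N2O2

Heavy atoms from the SMILES: 15 C, 2 N, 2 O.
Implicit hydrogens by atom environment:
  7 × C: 2 H each → 14
  4 × C: 3 H each → 12
  3 × C: 1 H each → 3
  2 × O: no H
  1 × C: no H
  1 × N: 1 H
  1 × N: no H
  Total hydrogens = 30.
Molecular formula: C15H30N2O2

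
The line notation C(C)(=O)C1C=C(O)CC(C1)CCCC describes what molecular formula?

Heavy atoms from the SMILES: 12 C, 2 O.
Implicit hydrogens by atom environment:
  5 × C: 2 H each → 10
  3 × C: 1 H each → 3
  2 × C: 3 H each → 6
  2 × C: no H
  1 × O: 1 H
  1 × O: no H
  Total hydrogens = 20.
Molecular formula: C12H20O2

C12H20O2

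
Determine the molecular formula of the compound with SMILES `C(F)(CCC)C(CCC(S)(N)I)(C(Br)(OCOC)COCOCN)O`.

Heavy atoms from the SMILES: 1 Br, 14 C, 1 F, 1 I, 2 N, 5 O, 1 S.
Implicit hydrogens by atom environment:
  8 × C: 2 H each → 16
  4 × O: no H
  3 × C: no H
  2 × C: 3 H each → 6
  2 × N: 2 H each → 4
  1 × Br: no H
  1 × C: 1 H
  1 × F: no H
  1 × I: no H
  1 × O: 1 H
  1 × S: 1 H
  Total hydrogens = 29.
Molecular formula: C14H29BrFIN2O5S

C14H29BrFIN2O5S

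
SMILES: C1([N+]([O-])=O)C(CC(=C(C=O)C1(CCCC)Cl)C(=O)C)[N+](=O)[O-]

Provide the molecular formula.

Heavy atoms from the SMILES: 13 C, 1 Cl, 2 N, 6 O.
Implicit hydrogens by atom environment:
  4 × C: 2 H each → 8
  4 × C: no H
  4 × O: no H
  3 × C: 1 H each → 3
  2 × C: 3 H each → 6
  2 × N (charge +1): no H
  2 × O (charge -1): no H
  1 × Cl: no H
  Total hydrogens = 17.
Molecular formula: C13H17ClN2O6

C13H17ClN2O6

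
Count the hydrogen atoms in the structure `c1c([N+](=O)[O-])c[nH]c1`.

Hydrogens are implicit in SMILES; fill each atom to its normal valence:
  3 × C (aromatic): 1 H each → 3
  1 × C (aromatic): no H
  1 × N (aromatic): 1 H
  1 × N (charge +1): no H
  1 × O: no H
  1 × O (charge -1): no H
  Total hydrogens = 4.

4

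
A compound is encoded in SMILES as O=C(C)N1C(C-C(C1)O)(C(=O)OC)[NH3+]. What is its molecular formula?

C8H15N2O4+

Heavy atoms from the SMILES: 8 C, 2 N, 4 O.
Implicit hydrogens by atom environment:
  3 × C: no H
  3 × O: no H
  2 × C: 3 H each → 6
  2 × C: 2 H each → 4
  1 × C: 1 H
  1 × N (charge +1): 3 H
  1 × N: no H
  1 × O: 1 H
  Total hydrogens = 15.
Net charge +1.
Molecular formula: C8H15N2O4+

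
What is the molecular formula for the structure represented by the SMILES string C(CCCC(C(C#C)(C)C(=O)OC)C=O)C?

C13H20O3

Heavy atoms from the SMILES: 13 C, 3 O.
Implicit hydrogens by atom environment:
  4 × C: 2 H each → 8
  3 × C: 3 H each → 9
  3 × C: 1 H each → 3
  3 × C: no H
  3 × O: no H
  Total hydrogens = 20.
Molecular formula: C13H20O3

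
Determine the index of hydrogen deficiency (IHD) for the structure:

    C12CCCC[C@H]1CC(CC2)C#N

Molecular formula from the SMILES: C11H17N.
DoU = (2C + 2 + N − H − X)/2 = (2·11 + 2 + 1 − 17 − 0)/2 = 8/2 = 4.
(Structurally: 2 ring(s) + 2 π bond(s) = 4.)

4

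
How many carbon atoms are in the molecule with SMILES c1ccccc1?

6

The symbol for carbon appears 6 times in the SMILES. Lowercase c denotes aromatic carbon and counts toward C.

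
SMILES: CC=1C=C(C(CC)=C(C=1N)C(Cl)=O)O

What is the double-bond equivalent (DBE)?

Molecular formula from the SMILES: C10H12ClNO2.
DoU = (2C + 2 + N − H − X)/2 = (2·10 + 2 + 1 − 12 − 1)/2 = 10/2 = 5.
(Structurally: 1 ring(s) + 4 π bond(s) = 5.)

5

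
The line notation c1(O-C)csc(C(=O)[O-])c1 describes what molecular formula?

C6H5O3S-

Heavy atoms from the SMILES: 6 C, 3 O, 1 S.
Implicit hydrogens by atom environment:
  2 × C (aromatic): 1 H each → 2
  2 × C (aromatic): no H
  2 × O: no H
  1 × C: 3 H
  1 × C: no H
  1 × O (charge -1): no H
  1 × S (aromatic): no H
  Total hydrogens = 5.
Net charge -1.
Molecular formula: C6H5O3S-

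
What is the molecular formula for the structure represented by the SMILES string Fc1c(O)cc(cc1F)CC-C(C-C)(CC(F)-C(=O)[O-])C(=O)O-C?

C16H18F3O5-

Heavy atoms from the SMILES: 16 C, 3 F, 5 O.
Implicit hydrogens by atom environment:
  4 × C: 2 H each → 8
  4 × C (aromatic): no H
  3 × C: no H
  3 × F: no H
  3 × O: no H
  2 × C: 3 H each → 6
  2 × C (aromatic): 1 H each → 2
  1 × C: 1 H
  1 × O: 1 H
  1 × O (charge -1): no H
  Total hydrogens = 18.
Net charge -1.
Molecular formula: C16H18F3O5-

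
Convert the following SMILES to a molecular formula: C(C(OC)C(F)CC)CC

Heavy atoms from the SMILES: 8 C, 1 F, 1 O.
Implicit hydrogens by atom environment:
  3 × C: 3 H each → 9
  3 × C: 2 H each → 6
  2 × C: 1 H each → 2
  1 × F: no H
  1 × O: no H
  Total hydrogens = 17.
Molecular formula: C8H17FO

C8H17FO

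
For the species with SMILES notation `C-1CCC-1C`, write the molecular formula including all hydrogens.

Heavy atoms from the SMILES: 5 C.
Implicit hydrogens by atom environment:
  3 × C: 2 H each → 6
  1 × C: 3 H
  1 × C: 1 H
  Total hydrogens = 10.
Molecular formula: C5H10

C5H10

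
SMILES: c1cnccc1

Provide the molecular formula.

C5H5N

Heavy atoms from the SMILES: 5 C, 1 N.
Implicit hydrogens by atom environment:
  5 × C (aromatic): 1 H each → 5
  1 × N (aromatic): no H
  Total hydrogens = 5.
Molecular formula: C5H5N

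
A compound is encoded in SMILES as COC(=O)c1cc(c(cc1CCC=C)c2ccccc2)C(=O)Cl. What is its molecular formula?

Heavy atoms from the SMILES: 19 C, 1 Cl, 3 O.
Implicit hydrogens by atom environment:
  7 × C (aromatic): 1 H each → 7
  5 × C (aromatic): no H
  3 × C: 2 H each → 6
  3 × O: no H
  2 × C: no H
  1 × C: 3 H
  1 × C: 1 H
  1 × Cl: no H
  Total hydrogens = 17.
Molecular formula: C19H17ClO3

C19H17ClO3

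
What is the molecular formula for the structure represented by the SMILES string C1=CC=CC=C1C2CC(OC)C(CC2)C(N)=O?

C14H19NO2

Heavy atoms from the SMILES: 14 C, 1 N, 2 O.
Implicit hydrogens by atom environment:
  5 × C (aromatic): 1 H each → 5
  3 × C: 2 H each → 6
  3 × C: 1 H each → 3
  2 × O: no H
  1 × C: 3 H
  1 × C: no H
  1 × C (aromatic): no H
  1 × N: 2 H
  Total hydrogens = 19.
Molecular formula: C14H19NO2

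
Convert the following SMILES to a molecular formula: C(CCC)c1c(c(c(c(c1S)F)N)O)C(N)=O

Heavy atoms from the SMILES: 11 C, 1 F, 2 N, 2 O, 1 S.
Implicit hydrogens by atom environment:
  6 × C (aromatic): no H
  3 × C: 2 H each → 6
  2 × N: 2 H each → 4
  1 × C: 3 H
  1 × C: no H
  1 × F: no H
  1 × O: 1 H
  1 × O: no H
  1 × S: 1 H
  Total hydrogens = 15.
Molecular formula: C11H15FN2O2S

C11H15FN2O2S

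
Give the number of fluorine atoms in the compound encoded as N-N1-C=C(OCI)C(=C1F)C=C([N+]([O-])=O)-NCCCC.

The symbol for fluorine appears 1 time in the SMILES.

1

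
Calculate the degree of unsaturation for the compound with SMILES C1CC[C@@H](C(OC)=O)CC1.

Molecular formula from the SMILES: C8H14O2.
DoU = (2C + 2 + N − H − X)/2 = (2·8 + 2 + 0 − 14 − 0)/2 = 4/2 = 2.
(Structurally: 1 ring(s) + 1 π bond(s) = 2.)

2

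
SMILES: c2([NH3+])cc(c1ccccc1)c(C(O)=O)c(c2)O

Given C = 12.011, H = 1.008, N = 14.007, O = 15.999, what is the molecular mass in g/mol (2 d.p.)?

230.24

Molecular formula: C13H12NO3+.
M = 13×12.011 + 12×1.008 + 1×14.007 + 3×15.999 = 230.24 g/mol.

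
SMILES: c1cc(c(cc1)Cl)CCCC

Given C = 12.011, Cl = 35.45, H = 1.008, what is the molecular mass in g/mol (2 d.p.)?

Molecular formula: C10H13Cl.
M = 10×12.011 + 1×35.45 + 13×1.008 = 168.66 g/mol.

168.66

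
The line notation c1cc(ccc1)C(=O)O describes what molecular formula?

Heavy atoms from the SMILES: 7 C, 2 O.
Implicit hydrogens by atom environment:
  5 × C (aromatic): 1 H each → 5
  1 × C (aromatic): no H
  1 × C: no H
  1 × O: 1 H
  1 × O: no H
  Total hydrogens = 6.
Molecular formula: C7H6O2

C7H6O2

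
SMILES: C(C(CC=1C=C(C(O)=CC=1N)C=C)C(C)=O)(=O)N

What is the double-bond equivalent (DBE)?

7

Molecular formula from the SMILES: C13H16N2O3.
DoU = (2C + 2 + N − H − X)/2 = (2·13 + 2 + 2 − 16 − 0)/2 = 14/2 = 7.
(Structurally: 1 ring(s) + 6 π bond(s) = 7.)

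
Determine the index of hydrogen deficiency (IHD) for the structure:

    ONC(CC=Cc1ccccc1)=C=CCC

Molecular formula from the SMILES: C14H17NO.
DoU = (2C + 2 + N − H − X)/2 = (2·14 + 2 + 1 − 17 − 0)/2 = 14/2 = 7.
(Structurally: 1 ring(s) + 6 π bond(s) = 7.)

7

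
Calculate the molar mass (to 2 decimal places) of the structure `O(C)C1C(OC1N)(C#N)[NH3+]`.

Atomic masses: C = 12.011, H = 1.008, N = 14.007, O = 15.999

Molecular formula: C5H10N3O2+.
M = 5×12.011 + 10×1.008 + 3×14.007 + 2×15.999 = 144.15 g/mol.

144.15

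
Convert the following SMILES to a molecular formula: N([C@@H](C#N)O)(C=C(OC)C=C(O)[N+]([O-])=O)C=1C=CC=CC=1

Heavy atoms from the SMILES: 13 C, 3 N, 5 O.
Implicit hydrogens by atom environment:
  5 × C (aromatic): 1 H each → 5
  3 × C: 1 H each → 3
  3 × C: no H
  2 × N: no H
  2 × O: 1 H each → 2
  2 × O: no H
  1 × C: 3 H
  1 × C (aromatic): no H
  1 × N (charge +1): no H
  1 × O (charge -1): no H
  Total hydrogens = 13.
Molecular formula: C13H13N3O5

C13H13N3O5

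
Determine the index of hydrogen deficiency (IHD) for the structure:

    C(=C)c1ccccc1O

Molecular formula from the SMILES: C8H8O.
DoU = (2C + 2 + N − H − X)/2 = (2·8 + 2 + 0 − 8 − 0)/2 = 10/2 = 5.
(Structurally: 1 ring(s) + 4 π bond(s) = 5.)

5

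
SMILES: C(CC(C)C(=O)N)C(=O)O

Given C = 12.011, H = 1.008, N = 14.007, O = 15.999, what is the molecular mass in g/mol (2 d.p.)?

Molecular formula: C6H11NO3.
M = 6×12.011 + 11×1.008 + 1×14.007 + 3×15.999 = 145.16 g/mol.

145.16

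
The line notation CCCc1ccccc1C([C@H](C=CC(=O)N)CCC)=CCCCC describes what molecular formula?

Heavy atoms from the SMILES: 22 C, 1 N, 1 O.
Implicit hydrogens by atom environment:
  7 × C: 2 H each → 14
  4 × C: 1 H each → 4
  4 × C (aromatic): 1 H each → 4
  3 × C: 3 H each → 9
  2 × C: no H
  2 × C (aromatic): no H
  1 × N: 2 H
  1 × O: no H
  Total hydrogens = 33.
Molecular formula: C22H33NO

C22H33NO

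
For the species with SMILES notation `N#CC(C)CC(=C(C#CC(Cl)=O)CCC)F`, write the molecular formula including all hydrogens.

C12H13ClFNO

Heavy atoms from the SMILES: 12 C, 1 Cl, 1 F, 1 N, 1 O.
Implicit hydrogens by atom environment:
  6 × C: no H
  3 × C: 2 H each → 6
  2 × C: 3 H each → 6
  1 × C: 1 H
  1 × Cl: no H
  1 × F: no H
  1 × N: no H
  1 × O: no H
  Total hydrogens = 13.
Molecular formula: C12H13ClFNO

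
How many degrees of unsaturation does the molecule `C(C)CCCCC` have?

Molecular formula from the SMILES: C7H16.
DoU = (2C + 2 + N − H − X)/2 = (2·7 + 2 + 0 − 16 − 0)/2 = 0/2 = 0.
(Structurally: 0 ring(s) + 0 π bond(s) = 0.)

0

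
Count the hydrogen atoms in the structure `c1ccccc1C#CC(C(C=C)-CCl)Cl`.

12

Hydrogens are implicit in SMILES; fill each atom to its normal valence:
  5 × C (aromatic): 1 H each → 5
  3 × C: 1 H each → 3
  2 × C: 2 H each → 4
  2 × C: no H
  2 × Cl: no H
  1 × C (aromatic): no H
  Total hydrogens = 12.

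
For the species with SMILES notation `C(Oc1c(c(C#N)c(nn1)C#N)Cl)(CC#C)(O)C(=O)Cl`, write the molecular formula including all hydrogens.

Heavy atoms from the SMILES: 11 C, 2 Cl, 4 N, 3 O.
Implicit hydrogens by atom environment:
  5 × C: no H
  4 × C (aromatic): no H
  2 × Cl: no H
  2 × N (aromatic): no H
  2 × N: no H
  2 × O: no H
  1 × C: 2 H
  1 × C: 1 H
  1 × O: 1 H
  Total hydrogens = 4.
Molecular formula: C11H4Cl2N4O3

C11H4Cl2N4O3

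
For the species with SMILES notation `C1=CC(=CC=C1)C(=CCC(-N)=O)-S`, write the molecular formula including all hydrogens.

Heavy atoms from the SMILES: 10 C, 1 N, 1 O, 1 S.
Implicit hydrogens by atom environment:
  5 × C (aromatic): 1 H each → 5
  2 × C: no H
  1 × C: 2 H
  1 × C: 1 H
  1 × C (aromatic): no H
  1 × N: 2 H
  1 × O: no H
  1 × S: 1 H
  Total hydrogens = 11.
Molecular formula: C10H11NOS

C10H11NOS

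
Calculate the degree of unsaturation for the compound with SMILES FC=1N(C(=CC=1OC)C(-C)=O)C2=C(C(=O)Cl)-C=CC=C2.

9

Molecular formula from the SMILES: C14H11ClFNO3.
DoU = (2C + 2 + N − H − X)/2 = (2·14 + 2 + 1 − 11 − 2)/2 = 18/2 = 9.
(Structurally: 2 ring(s) + 7 π bond(s) = 9.)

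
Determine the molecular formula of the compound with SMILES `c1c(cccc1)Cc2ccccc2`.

C13H12

Heavy atoms from the SMILES: 13 C.
Implicit hydrogens by atom environment:
  10 × C (aromatic): 1 H each → 10
  2 × C (aromatic): no H
  1 × C: 2 H
  Total hydrogens = 12.
Molecular formula: C13H12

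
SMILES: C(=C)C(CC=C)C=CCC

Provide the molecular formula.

Heavy atoms from the SMILES: 10 C.
Implicit hydrogens by atom environment:
  5 × C: 1 H each → 5
  4 × C: 2 H each → 8
  1 × C: 3 H
  Total hydrogens = 16.
Molecular formula: C10H16

C10H16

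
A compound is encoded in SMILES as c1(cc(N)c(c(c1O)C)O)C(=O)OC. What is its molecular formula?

Heavy atoms from the SMILES: 9 C, 1 N, 4 O.
Implicit hydrogens by atom environment:
  5 × C (aromatic): no H
  2 × C: 3 H each → 6
  2 × O: 1 H each → 2
  2 × O: no H
  1 × C (aromatic): 1 H
  1 × C: no H
  1 × N: 2 H
  Total hydrogens = 11.
Molecular formula: C9H11NO4

C9H11NO4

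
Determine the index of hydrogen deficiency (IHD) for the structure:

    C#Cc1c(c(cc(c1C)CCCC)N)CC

Molecular formula from the SMILES: C15H21N.
DoU = (2C + 2 + N − H − X)/2 = (2·15 + 2 + 1 − 21 − 0)/2 = 12/2 = 6.
(Structurally: 1 ring(s) + 5 π bond(s) = 6.)

6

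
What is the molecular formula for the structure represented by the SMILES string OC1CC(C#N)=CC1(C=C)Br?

Heavy atoms from the SMILES: 1 Br, 8 C, 1 N, 1 O.
Implicit hydrogens by atom environment:
  3 × C: 1 H each → 3
  3 × C: no H
  2 × C: 2 H each → 4
  1 × Br: no H
  1 × N: no H
  1 × O: 1 H
  Total hydrogens = 8.
Molecular formula: C8H8BrNO

C8H8BrNO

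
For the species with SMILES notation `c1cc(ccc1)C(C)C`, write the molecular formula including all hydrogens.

Heavy atoms from the SMILES: 9 C.
Implicit hydrogens by atom environment:
  5 × C (aromatic): 1 H each → 5
  2 × C: 3 H each → 6
  1 × C: 1 H
  1 × C (aromatic): no H
  Total hydrogens = 12.
Molecular formula: C9H12

C9H12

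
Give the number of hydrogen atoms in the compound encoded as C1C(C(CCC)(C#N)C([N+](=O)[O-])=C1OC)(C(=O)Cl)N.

Hydrogens are implicit in SMILES; fill each atom to its normal valence:
  6 × C: no H
  3 × C: 2 H each → 6
  3 × O: no H
  2 × C: 3 H each → 6
  1 × Cl: no H
  1 × N: 2 H
  1 × N: no H
  1 × N (charge +1): no H
  1 × O (charge -1): no H
  Total hydrogens = 14.

14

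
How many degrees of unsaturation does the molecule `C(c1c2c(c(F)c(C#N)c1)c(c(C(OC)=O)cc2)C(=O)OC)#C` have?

13

Molecular formula from the SMILES: C17H10FNO4.
DoU = (2C + 2 + N − H − X)/2 = (2·17 + 2 + 1 − 10 − 1)/2 = 26/2 = 13.
(Structurally: 2 ring(s) + 11 π bond(s) = 13.)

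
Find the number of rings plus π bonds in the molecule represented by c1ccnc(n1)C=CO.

Molecular formula from the SMILES: C6H6N2O.
DoU = (2C + 2 + N − H − X)/2 = (2·6 + 2 + 2 − 6 − 0)/2 = 10/2 = 5.
(Structurally: 1 ring(s) + 4 π bond(s) = 5.)

5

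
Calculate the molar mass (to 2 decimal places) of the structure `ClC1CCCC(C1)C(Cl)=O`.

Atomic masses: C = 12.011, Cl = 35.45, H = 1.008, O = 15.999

Molecular formula: C7H10Cl2O.
M = 7×12.011 + 2×35.45 + 10×1.008 + 1×15.999 = 181.06 g/mol.

181.06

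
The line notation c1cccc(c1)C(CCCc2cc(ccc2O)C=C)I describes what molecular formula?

Heavy atoms from the SMILES: 18 C, 1 I, 1 O.
Implicit hydrogens by atom environment:
  8 × C (aromatic): 1 H each → 8
  4 × C: 2 H each → 8
  4 × C (aromatic): no H
  2 × C: 1 H each → 2
  1 × I: no H
  1 × O: 1 H
  Total hydrogens = 19.
Molecular formula: C18H19IO

C18H19IO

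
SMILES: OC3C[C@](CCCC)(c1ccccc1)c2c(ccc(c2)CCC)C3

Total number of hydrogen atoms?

Hydrogens are implicit in SMILES; fill each atom to its normal valence:
  8 × C (aromatic): 1 H each → 8
  7 × C: 2 H each → 14
  4 × C (aromatic): no H
  2 × C: 3 H each → 6
  1 × C: 1 H
  1 × C: no H
  1 × O: 1 H
  Total hydrogens = 30.

30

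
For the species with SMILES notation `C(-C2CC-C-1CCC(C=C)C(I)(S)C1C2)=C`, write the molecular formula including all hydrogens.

C14H21IS

Heavy atoms from the SMILES: 14 C, 1 I, 1 S.
Implicit hydrogens by atom environment:
  7 × C: 2 H each → 14
  6 × C: 1 H each → 6
  1 × C: no H
  1 × I: no H
  1 × S: 1 H
  Total hydrogens = 21.
Molecular formula: C14H21IS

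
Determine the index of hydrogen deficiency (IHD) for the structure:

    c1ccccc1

Molecular formula from the SMILES: C6H6.
DoU = (2C + 2 + N − H − X)/2 = (2·6 + 2 + 0 − 6 − 0)/2 = 8/2 = 4.
(Structurally: 1 ring(s) + 3 π bond(s) = 4.)

4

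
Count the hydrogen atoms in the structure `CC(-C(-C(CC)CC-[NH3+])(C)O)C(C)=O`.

24

Hydrogens are implicit in SMILES; fill each atom to its normal valence:
  4 × C: 3 H each → 12
  3 × C: 2 H each → 6
  2 × C: 1 H each → 2
  2 × C: no H
  1 × N (charge +1): 3 H
  1 × O: 1 H
  1 × O: no H
  Total hydrogens = 24.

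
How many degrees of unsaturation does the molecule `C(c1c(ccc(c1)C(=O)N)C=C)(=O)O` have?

7

Molecular formula from the SMILES: C10H9NO3.
DoU = (2C + 2 + N − H − X)/2 = (2·10 + 2 + 1 − 9 − 0)/2 = 14/2 = 7.
(Structurally: 1 ring(s) + 6 π bond(s) = 7.)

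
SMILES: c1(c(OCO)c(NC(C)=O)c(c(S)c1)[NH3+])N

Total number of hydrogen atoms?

14

Hydrogens are implicit in SMILES; fill each atom to its normal valence:
  5 × C (aromatic): no H
  2 × O: no H
  1 × C: 3 H
  1 × C: 2 H
  1 × C (aromatic): 1 H
  1 × C: no H
  1 × N (charge +1): 3 H
  1 × N: 2 H
  1 × N: 1 H
  1 × O: 1 H
  1 × S: 1 H
  Total hydrogens = 14.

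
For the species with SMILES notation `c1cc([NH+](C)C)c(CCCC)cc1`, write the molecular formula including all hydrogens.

C12H20N+

Heavy atoms from the SMILES: 12 C, 1 N.
Implicit hydrogens by atom environment:
  4 × C (aromatic): 1 H each → 4
  3 × C: 3 H each → 9
  3 × C: 2 H each → 6
  2 × C (aromatic): no H
  1 × N (charge +1): 1 H
  Total hydrogens = 20.
Net charge +1.
Molecular formula: C12H20N+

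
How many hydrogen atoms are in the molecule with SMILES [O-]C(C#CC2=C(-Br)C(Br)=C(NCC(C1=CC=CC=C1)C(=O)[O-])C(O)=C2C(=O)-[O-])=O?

10

Hydrogens are implicit in SMILES; fill each atom to its normal valence:
  7 × C (aromatic): no H
  5 × C (aromatic): 1 H each → 5
  5 × C: no H
  3 × O: no H
  3 × O (charge -1): no H
  2 × Br: no H
  1 × C: 2 H
  1 × C: 1 H
  1 × N: 1 H
  1 × O: 1 H
  Total hydrogens = 10.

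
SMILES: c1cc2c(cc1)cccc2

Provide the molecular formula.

C10H8

Heavy atoms from the SMILES: 10 C.
Implicit hydrogens by atom environment:
  8 × C (aromatic): 1 H each → 8
  2 × C (aromatic): no H
  Total hydrogens = 8.
Molecular formula: C10H8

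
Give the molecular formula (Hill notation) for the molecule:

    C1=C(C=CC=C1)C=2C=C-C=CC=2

Heavy atoms from the SMILES: 12 C.
Implicit hydrogens by atom environment:
  10 × C (aromatic): 1 H each → 10
  2 × C (aromatic): no H
  Total hydrogens = 10.
Molecular formula: C12H10

C12H10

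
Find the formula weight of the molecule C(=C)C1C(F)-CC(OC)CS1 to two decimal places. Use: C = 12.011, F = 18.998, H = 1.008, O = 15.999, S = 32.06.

Molecular formula: C8H13FOS.
M = 8×12.011 + 1×18.998 + 13×1.008 + 1×15.999 + 1×32.06 = 176.25 g/mol.

176.25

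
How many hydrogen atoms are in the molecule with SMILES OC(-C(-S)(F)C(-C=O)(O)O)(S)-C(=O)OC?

9

Hydrogens are implicit in SMILES; fill each atom to its normal valence:
  4 × C: no H
  3 × O: 1 H each → 3
  3 × O: no H
  2 × S: 1 H each → 2
  1 × C: 3 H
  1 × C: 1 H
  1 × F: no H
  Total hydrogens = 9.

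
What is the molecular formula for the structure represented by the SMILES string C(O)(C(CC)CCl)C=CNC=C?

Heavy atoms from the SMILES: 9 C, 1 Cl, 1 N, 1 O.
Implicit hydrogens by atom environment:
  5 × C: 1 H each → 5
  3 × C: 2 H each → 6
  1 × C: 3 H
  1 × Cl: no H
  1 × N: 1 H
  1 × O: 1 H
  Total hydrogens = 16.
Molecular formula: C9H16ClNO

C9H16ClNO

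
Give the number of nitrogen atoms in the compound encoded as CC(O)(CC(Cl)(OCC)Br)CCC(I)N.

The symbol for nitrogen appears 1 time in the SMILES.

1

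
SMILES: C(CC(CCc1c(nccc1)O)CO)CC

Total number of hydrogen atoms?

Hydrogens are implicit in SMILES; fill each atom to its normal valence:
  6 × C: 2 H each → 12
  3 × C (aromatic): 1 H each → 3
  2 × C (aromatic): no H
  2 × O: 1 H each → 2
  1 × C: 3 H
  1 × C: 1 H
  1 × N (aromatic): no H
  Total hydrogens = 21.

21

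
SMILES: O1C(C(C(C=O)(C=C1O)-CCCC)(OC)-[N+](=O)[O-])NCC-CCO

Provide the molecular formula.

Heavy atoms from the SMILES: 15 C, 2 N, 7 O.
Implicit hydrogens by atom environment:
  7 × C: 2 H each → 14
  4 × O: no H
  3 × C: 1 H each → 3
  3 × C: no H
  2 × C: 3 H each → 6
  2 × O: 1 H each → 2
  1 × N: 1 H
  1 × N (charge +1): no H
  1 × O (charge -1): no H
  Total hydrogens = 26.
Molecular formula: C15H26N2O7

C15H26N2O7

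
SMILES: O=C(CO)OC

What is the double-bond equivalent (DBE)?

Molecular formula from the SMILES: C3H6O3.
DoU = (2C + 2 + N − H − X)/2 = (2·3 + 2 + 0 − 6 − 0)/2 = 2/2 = 1.
(Structurally: 0 ring(s) + 1 π bond(s) = 1.)

1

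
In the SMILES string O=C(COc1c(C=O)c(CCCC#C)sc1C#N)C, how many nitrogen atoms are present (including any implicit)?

The symbol for nitrogen appears 1 time in the SMILES.

1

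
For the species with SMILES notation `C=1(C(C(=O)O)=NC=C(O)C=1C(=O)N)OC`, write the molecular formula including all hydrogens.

C8H8N2O5

Heavy atoms from the SMILES: 8 C, 2 N, 5 O.
Implicit hydrogens by atom environment:
  4 × C (aromatic): no H
  3 × O: no H
  2 × C: no H
  2 × O: 1 H each → 2
  1 × C: 3 H
  1 × C (aromatic): 1 H
  1 × N: 2 H
  1 × N (aromatic): no H
  Total hydrogens = 8.
Molecular formula: C8H8N2O5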